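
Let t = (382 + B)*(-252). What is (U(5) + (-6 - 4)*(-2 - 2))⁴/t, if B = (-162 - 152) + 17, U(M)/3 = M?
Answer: -1830125/4284 ≈ -427.20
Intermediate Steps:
U(M) = 3*M
B = -297 (B = -314 + 17 = -297)
t = -21420 (t = (382 - 297)*(-252) = 85*(-252) = -21420)
(U(5) + (-6 - 4)*(-2 - 2))⁴/t = (3*5 + (-6 - 4)*(-2 - 2))⁴/(-21420) = (15 - 10*(-4))⁴*(-1/21420) = (15 + 40)⁴*(-1/21420) = 55⁴*(-1/21420) = 9150625*(-1/21420) = -1830125/4284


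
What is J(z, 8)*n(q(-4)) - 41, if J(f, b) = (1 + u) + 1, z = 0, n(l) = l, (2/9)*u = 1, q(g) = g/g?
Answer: -69/2 ≈ -34.500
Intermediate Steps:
q(g) = 1
u = 9/2 (u = (9/2)*1 = 9/2 ≈ 4.5000)
J(f, b) = 13/2 (J(f, b) = (1 + 9/2) + 1 = 11/2 + 1 = 13/2)
J(z, 8)*n(q(-4)) - 41 = (13/2)*1 - 41 = 13/2 - 41 = -69/2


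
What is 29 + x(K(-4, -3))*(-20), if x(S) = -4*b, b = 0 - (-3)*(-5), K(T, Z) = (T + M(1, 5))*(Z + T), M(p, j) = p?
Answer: -1171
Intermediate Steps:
K(T, Z) = (1 + T)*(T + Z) (K(T, Z) = (T + 1)*(Z + T) = (1 + T)*(T + Z))
b = -15 (b = 0 - 1*15 = 0 - 15 = -15)
x(S) = 60 (x(S) = -4*(-15) = 60)
29 + x(K(-4, -3))*(-20) = 29 + 60*(-20) = 29 - 1200 = -1171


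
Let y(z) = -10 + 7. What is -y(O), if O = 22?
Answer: 3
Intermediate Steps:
y(z) = -3
-y(O) = -1*(-3) = 3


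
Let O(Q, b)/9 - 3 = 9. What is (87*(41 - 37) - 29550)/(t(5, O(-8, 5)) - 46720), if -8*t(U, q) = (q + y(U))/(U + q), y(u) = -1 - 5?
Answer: 13199304/21117491 ≈ 0.62504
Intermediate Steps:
y(u) = -6
O(Q, b) = 108 (O(Q, b) = 27 + 9*9 = 27 + 81 = 108)
t(U, q) = -(-6 + q)/(8*(U + q)) (t(U, q) = -(q - 6)/(8*(U + q)) = -(-6 + q)/(8*(U + q)))
(87*(41 - 37) - 29550)/(t(5, O(-8, 5)) - 46720) = (87*(41 - 37) - 29550)/((6 - 1*108)/(8*(5 + 108)) - 46720) = (87*4 - 29550)/((⅛)*(6 - 108)/113 - 46720) = (348 - 29550)/((⅛)*(1/113)*(-102) - 46720) = -29202/(-51/452 - 46720) = -29202/(-21117491/452) = -29202*(-452/21117491) = 13199304/21117491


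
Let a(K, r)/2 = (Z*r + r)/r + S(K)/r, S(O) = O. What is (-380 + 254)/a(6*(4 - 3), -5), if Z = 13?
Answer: -315/64 ≈ -4.9219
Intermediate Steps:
a(K, r) = 28 + 2*K/r (a(K, r) = 2*((13*r + r)/r + K/r) = 2*((14*r)/r + K/r) = 2*(14 + K/r) = 28 + 2*K/r)
(-380 + 254)/a(6*(4 - 3), -5) = (-380 + 254)/(28 + 2*(6*(4 - 3))/(-5)) = -126/(28 + 2*(6*1)*(-⅕)) = -126/(28 + 2*6*(-⅕)) = -126/(28 - 12/5) = -126/128/5 = -126*5/128 = -315/64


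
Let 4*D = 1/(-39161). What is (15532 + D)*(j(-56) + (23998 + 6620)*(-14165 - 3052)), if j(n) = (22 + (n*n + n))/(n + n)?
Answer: -71822992212313422609/8772064 ≈ -8.1877e+12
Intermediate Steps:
j(n) = (22 + n + n²)/(2*n) (j(n) = (22 + (n² + n))/((2*n)) = (22 + (n + n²))*(1/(2*n)) = (22 + n + n²)*(1/(2*n)) = (22 + n + n²)/(2*n))
D = -1/156644 (D = (¼)/(-39161) = (¼)*(-1/39161) = -1/156644 ≈ -6.3839e-6)
(15532 + D)*(j(-56) + (23998 + 6620)*(-14165 - 3052)) = (15532 - 1/156644)*((½)*(22 - 56*(1 - 56))/(-56) + (23998 + 6620)*(-14165 - 3052)) = 2432994607*((½)*(-1/56)*(22 - 56*(-55)) + 30618*(-17217))/156644 = 2432994607*((½)*(-1/56)*(22 + 3080) - 527150106)/156644 = 2432994607*((½)*(-1/56)*3102 - 527150106)/156644 = 2432994607*(-1551/56 - 527150106)/156644 = (2432994607/156644)*(-29520407487/56) = -71822992212313422609/8772064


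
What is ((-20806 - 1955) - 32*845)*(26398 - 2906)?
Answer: -1169925092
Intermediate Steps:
((-20806 - 1955) - 32*845)*(26398 - 2906) = (-22761 - 27040)*23492 = -49801*23492 = -1169925092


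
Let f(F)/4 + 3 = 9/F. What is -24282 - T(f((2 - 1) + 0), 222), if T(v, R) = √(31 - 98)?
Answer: -24282 - I*√67 ≈ -24282.0 - 8.1853*I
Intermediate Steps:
f(F) = -12 + 36/F (f(F) = -12 + 4*(9/F) = -12 + 36/F)
T(v, R) = I*√67 (T(v, R) = √(-67) = I*√67)
-24282 - T(f((2 - 1) + 0), 222) = -24282 - I*√67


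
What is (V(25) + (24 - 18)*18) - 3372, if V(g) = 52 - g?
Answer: -3237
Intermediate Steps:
(V(25) + (24 - 18)*18) - 3372 = ((52 - 1*25) + (24 - 18)*18) - 3372 = ((52 - 25) + 6*18) - 3372 = (27 + 108) - 3372 = 135 - 3372 = -3237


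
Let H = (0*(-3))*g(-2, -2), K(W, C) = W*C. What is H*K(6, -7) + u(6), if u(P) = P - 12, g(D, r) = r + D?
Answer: -6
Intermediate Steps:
g(D, r) = D + r
K(W, C) = C*W
u(P) = -12 + P
H = 0 (H = (0*(-3))*(-2 - 2) = 0*(-4) = 0)
H*K(6, -7) + u(6) = 0*(-7*6) + (-12 + 6) = 0*(-42) - 6 = 0 - 6 = -6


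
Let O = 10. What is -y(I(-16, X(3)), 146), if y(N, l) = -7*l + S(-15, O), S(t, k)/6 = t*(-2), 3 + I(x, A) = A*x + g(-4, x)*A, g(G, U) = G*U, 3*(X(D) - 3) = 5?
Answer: 842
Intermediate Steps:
X(D) = 14/3 (X(D) = 3 + (1/3)*5 = 3 + 5/3 = 14/3)
I(x, A) = -3 - 3*A*x (I(x, A) = -3 + (A*x + (-4*x)*A) = -3 + (A*x - 4*A*x) = -3 - 3*A*x)
S(t, k) = -12*t (S(t, k) = 6*(t*(-2)) = 6*(-2*t) = -12*t)
y(N, l) = 180 - 7*l (y(N, l) = -7*l - 12*(-15) = -7*l + 180 = 180 - 7*l)
-y(I(-16, X(3)), 146) = -(180 - 7*146) = -(180 - 1022) = -1*(-842) = 842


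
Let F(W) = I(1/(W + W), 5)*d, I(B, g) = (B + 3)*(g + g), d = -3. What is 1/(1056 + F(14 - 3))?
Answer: 11/10611 ≈ 0.0010367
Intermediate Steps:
I(B, g) = 2*g*(3 + B) (I(B, g) = (3 + B)*(2*g) = 2*g*(3 + B))
F(W) = -90 - 15/W (F(W) = (2*5*(3 + 1/(W + W)))*(-3) = (2*5*(3 + 1/(2*W)))*(-3) = (30 + 5/W)*(-3) = -90 - 15/W)
1/(1056 + F(14 - 3)) = 1/(1056 + (-90 - 15/(14 - 3))) = 1/(1056 + (-90 - 15/11)) = 1/(1056 - 1005/11) = 1/(10611/11) = 11/10611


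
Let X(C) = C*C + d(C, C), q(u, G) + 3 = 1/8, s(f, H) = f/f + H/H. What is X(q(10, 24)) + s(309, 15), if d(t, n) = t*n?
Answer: 593/32 ≈ 18.531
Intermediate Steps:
d(t, n) = n*t
s(f, H) = 2 (s(f, H) = 1 + 1 = 2)
q(u, G) = -23/8 (q(u, G) = -3 + 1/8 = -3 + ⅛ = -23/8)
X(C) = 2*C² (X(C) = C*C + C*C = C² + C² = 2*C²)
X(q(10, 24)) + s(309, 15) = 2*(-23/8)² + 2 = 2*(529/64) + 2 = 529/32 + 2 = 593/32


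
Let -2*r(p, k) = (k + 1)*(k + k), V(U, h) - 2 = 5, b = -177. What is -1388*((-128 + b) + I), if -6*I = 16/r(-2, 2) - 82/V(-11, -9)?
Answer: 26460832/63 ≈ 4.2001e+5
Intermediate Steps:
V(U, h) = 7 (V(U, h) = 2 + 5 = 7)
r(p, k) = -k*(1 + k) (r(p, k) = -(k + 1)*(k + k)/2 = -(1 + k)*2*k/2 = -k*(1 + k))
I = 151/63 (I = -(16/((-1*2*(1 + 2))) - 82/7)/6 = -(16/((-1*2*3)) - 82*⅐)/6 = -(16/(-6) - 82/7)/6 = -(16*(-⅙) - 82/7)/6 = -(-8/3 - 82/7)/6 = -⅙*(-302/21) = 151/63 ≈ 2.3968)
-1388*((-128 + b) + I) = -1388*((-128 - 177) + 151/63) = -1388*(-305 + 151/63) = -1388*(-19064/63) = 26460832/63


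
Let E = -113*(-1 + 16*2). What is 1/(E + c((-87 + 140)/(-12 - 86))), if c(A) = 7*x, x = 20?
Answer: -1/3363 ≈ -0.00029735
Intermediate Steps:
c(A) = 140 (c(A) = 7*20 = 140)
E = -3503 (E = -113*(-1 + 32) = -113*31 = -3503)
1/(E + c((-87 + 140)/(-12 - 86))) = 1/(-3503 + 140) = 1/(-3363) = -1/3363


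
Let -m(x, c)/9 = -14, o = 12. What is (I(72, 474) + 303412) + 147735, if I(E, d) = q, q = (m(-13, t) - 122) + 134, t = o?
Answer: 451285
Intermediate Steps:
t = 12
m(x, c) = 126 (m(x, c) = -9*(-14) = 126)
q = 138 (q = (126 - 122) + 134 = 4 + 134 = 138)
I(E, d) = 138
(I(72, 474) + 303412) + 147735 = (138 + 303412) + 147735 = 303550 + 147735 = 451285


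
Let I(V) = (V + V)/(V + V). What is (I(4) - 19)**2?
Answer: 324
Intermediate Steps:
I(V) = 1 (I(V) = (2*V)/((2*V)) = (2*V)*(1/(2*V)) = 1)
(I(4) - 19)**2 = (1 - 19)**2 = (-18)**2 = 324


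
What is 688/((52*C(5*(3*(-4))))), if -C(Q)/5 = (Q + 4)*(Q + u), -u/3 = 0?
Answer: -43/54600 ≈ -0.00078755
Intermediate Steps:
u = 0 (u = -3*0 = 0)
C(Q) = -5*Q*(4 + Q) (C(Q) = -5*(Q + 4)*(Q + 0) = -5*(4 + Q)*Q = -5*Q*(4 + Q))
688/((52*C(5*(3*(-4))))) = 688/((52*(5*(5*(3*(-4)))*(-4 - 5*3*(-4))))) = 688/((52*(5*(5*(-12))*(-4 - 5*(-12))))) = 688/((52*(5*(-60)*(-4 - 1*(-60))))) = 688/((52*(5*(-60)*(-4 + 60)))) = 688/((52*(5*(-60)*56))) = 688/((52*(-16800))) = 688/(-873600) = 688*(-1/873600) = -43/54600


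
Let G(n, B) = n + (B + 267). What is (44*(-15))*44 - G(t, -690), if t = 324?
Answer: -28941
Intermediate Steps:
G(n, B) = 267 + B + n (G(n, B) = n + (267 + B) = 267 + B + n)
(44*(-15))*44 - G(t, -690) = (44*(-15))*44 - (267 - 690 + 324) = -660*44 - 1*(-99) = -29040 + 99 = -28941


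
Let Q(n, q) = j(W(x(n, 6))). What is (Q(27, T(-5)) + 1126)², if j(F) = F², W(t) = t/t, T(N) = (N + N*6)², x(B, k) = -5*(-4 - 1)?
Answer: 1270129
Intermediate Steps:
x(B, k) = 25 (x(B, k) = -5*(-5) = 25)
T(N) = 49*N² (T(N) = (N + 6*N)² = (7*N)² = 49*N²)
W(t) = 1
Q(n, q) = 1 (Q(n, q) = 1² = 1)
(Q(27, T(-5)) + 1126)² = (1 + 1126)² = 1127² = 1270129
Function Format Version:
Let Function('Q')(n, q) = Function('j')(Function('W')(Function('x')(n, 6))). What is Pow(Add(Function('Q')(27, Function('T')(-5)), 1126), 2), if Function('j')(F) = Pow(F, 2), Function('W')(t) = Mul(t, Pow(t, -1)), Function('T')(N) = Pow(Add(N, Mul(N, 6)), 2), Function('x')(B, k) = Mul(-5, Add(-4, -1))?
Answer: 1270129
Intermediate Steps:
Function('x')(B, k) = 25 (Function('x')(B, k) = Mul(-5, -5) = 25)
Function('T')(N) = Mul(49, Pow(N, 2)) (Function('T')(N) = Pow(Add(N, Mul(6, N)), 2) = Pow(Mul(7, N), 2) = Mul(49, Pow(N, 2)))
Function('W')(t) = 1
Function('Q')(n, q) = 1 (Function('Q')(n, q) = Pow(1, 2) = 1)
Pow(Add(Function('Q')(27, Function('T')(-5)), 1126), 2) = Pow(Add(1, 1126), 2) = Pow(1127, 2) = 1270129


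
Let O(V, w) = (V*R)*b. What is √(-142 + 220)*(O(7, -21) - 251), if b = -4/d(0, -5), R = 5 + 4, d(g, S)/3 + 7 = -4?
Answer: -2677*√78/11 ≈ -2149.3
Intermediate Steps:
d(g, S) = -33 (d(g, S) = -21 + 3*(-4) = -21 - 12 = -33)
R = 9
b = 4/33 (b = -4/(-33) = -4*(-1/33) = 4/33 ≈ 0.12121)
O(V, w) = 12*V/11 (O(V, w) = (V*9)*(4/33) = (9*V)*(4/33) = 12*V/11)
√(-142 + 220)*(O(7, -21) - 251) = √(-142 + 220)*((12/11)*7 - 251) = √78*(84/11 - 251) = √78*(-2677/11) = -2677*√78/11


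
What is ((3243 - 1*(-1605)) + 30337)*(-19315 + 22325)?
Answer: 105906850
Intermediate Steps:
((3243 - 1*(-1605)) + 30337)*(-19315 + 22325) = ((3243 + 1605) + 30337)*3010 = (4848 + 30337)*3010 = 35185*3010 = 105906850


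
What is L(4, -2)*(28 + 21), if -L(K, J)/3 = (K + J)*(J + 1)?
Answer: 294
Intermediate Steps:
L(K, J) = -3*(1 + J)*(J + K) (L(K, J) = -3*(K + J)*(J + 1) = -3*(J + K)*(1 + J) = -3*(1 + J)*(J + K))
L(4, -2)*(28 + 21) = (-3*(-2) - 3*4 - 3*(-2)² - 3*(-2)*4)*(28 + 21) = (6 - 12 - 3*4 + 24)*49 = (6 - 12 - 12 + 24)*49 = 6*49 = 294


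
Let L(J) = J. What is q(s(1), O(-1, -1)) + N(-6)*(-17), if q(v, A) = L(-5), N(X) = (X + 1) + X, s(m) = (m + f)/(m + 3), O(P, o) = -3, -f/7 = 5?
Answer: 182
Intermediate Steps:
f = -35 (f = -7*5 = -35)
s(m) = (-35 + m)/(3 + m) (s(m) = (m - 35)/(m + 3) = (-35 + m)/(3 + m))
N(X) = 1 + 2*X (N(X) = (1 + X) + X = 1 + 2*X)
q(v, A) = -5
q(s(1), O(-1, -1)) + N(-6)*(-17) = -5 + (1 + 2*(-6))*(-17) = -5 + (1 - 12)*(-17) = -5 - 11*(-17) = -5 + 187 = 182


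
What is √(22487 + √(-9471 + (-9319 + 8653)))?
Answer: √(22487 + I*√10137) ≈ 149.96 + 0.3357*I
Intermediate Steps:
√(22487 + √(-9471 + (-9319 + 8653))) = √(22487 + √(-9471 - 666)) = √(22487 + √(-10137)) = √(22487 + I*√10137)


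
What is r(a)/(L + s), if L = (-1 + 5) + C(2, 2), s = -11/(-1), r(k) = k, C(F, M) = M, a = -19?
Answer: -19/17 ≈ -1.1176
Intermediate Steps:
s = 11 (s = -11*(-1) = 11)
L = 6 (L = (-1 + 5) + 2 = 4 + 2 = 6)
r(a)/(L + s) = -19/(6 + 11) = -19/17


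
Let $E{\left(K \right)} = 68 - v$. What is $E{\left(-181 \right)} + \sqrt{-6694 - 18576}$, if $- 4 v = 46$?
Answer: $\frac{159}{2} + 19 i \sqrt{70} \approx 79.5 + 158.97 i$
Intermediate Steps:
$v = - \frac{23}{2}$ ($v = \left(- \frac{1}{4}\right) 46 = - \frac{23}{2} \approx -11.5$)
$E{\left(K \right)} = \frac{159}{2}$ ($E{\left(K \right)} = 68 - - \frac{23}{2} = 68 + \frac{23}{2} = \frac{159}{2}$)
$E{\left(-181 \right)} + \sqrt{-6694 - 18576} = \frac{159}{2} + \sqrt{-6694 - 18576} = \frac{159}{2} + \sqrt{-25270} = \frac{159}{2} + 19 i \sqrt{70}$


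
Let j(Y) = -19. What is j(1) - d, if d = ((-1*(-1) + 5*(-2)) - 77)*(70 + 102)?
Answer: 14773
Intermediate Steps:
d = -14792 (d = ((1 - 10) - 77)*172 = (-9 - 77)*172 = -86*172 = -14792)
j(1) - d = -19 - 1*(-14792) = -19 + 14792 = 14773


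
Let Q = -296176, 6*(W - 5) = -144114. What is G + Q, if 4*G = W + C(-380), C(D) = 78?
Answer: -302160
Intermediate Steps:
W = -24014 (W = 5 + (1/6)*(-144114) = 5 - 24019 = -24014)
G = -5984 (G = (-24014 + 78)/4 = (1/4)*(-23936) = -5984)
G + Q = -5984 - 296176 = -302160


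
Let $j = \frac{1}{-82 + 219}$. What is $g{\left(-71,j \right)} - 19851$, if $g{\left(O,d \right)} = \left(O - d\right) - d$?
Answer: $- \frac{2729316}{137} \approx -19922.0$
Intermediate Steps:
$j = \frac{1}{137} \approx 0.0072993$
$g{\left(O,d \right)} = O - 2 d$
$g{\left(-71,j \right)} - 19851 = \left(-71 - \frac{2}{137}\right) - 19851 = - \frac{9729}{137} - 19851 = - \frac{2729316}{137}$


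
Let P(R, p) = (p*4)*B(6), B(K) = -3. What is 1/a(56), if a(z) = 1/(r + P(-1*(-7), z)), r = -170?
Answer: -842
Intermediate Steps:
P(R, p) = -12*p (P(R, p) = (p*4)*(-3) = (4*p)*(-3) = -12*p)
a(z) = 1/(-170 - 12*z)
1/a(56) = 1/(1/(2*(-85 - 6*56))) = 1/(1/(2*(-85 - 336))) = 1/((½)/(-421)) = 1/((½)*(-1/421)) = 1/(-1/842) = -842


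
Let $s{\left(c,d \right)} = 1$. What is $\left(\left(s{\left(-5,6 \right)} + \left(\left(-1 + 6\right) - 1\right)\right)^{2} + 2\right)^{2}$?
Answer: $729$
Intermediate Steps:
$\left(\left(s{\left(-5,6 \right)} + \left(\left(-1 + 6\right) - 1\right)\right)^{2} + 2\right)^{2} = \left(\left(1 + \left(\left(-1 + 6\right) - 1\right)\right)^{2} + 2\right)^{2} = \left(\left(1 + \left(5 - 1\right)\right)^{2} + 2\right)^{2} = \left(\left(1 + 4\right)^{2} + 2\right)^{2} = \left(5^{2} + 2\right)^{2} = \left(25 + 2\right)^{2} = 27^{2} = 729$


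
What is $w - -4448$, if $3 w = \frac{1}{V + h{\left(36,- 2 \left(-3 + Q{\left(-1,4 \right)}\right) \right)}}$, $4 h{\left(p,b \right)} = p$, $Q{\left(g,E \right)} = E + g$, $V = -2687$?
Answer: $\frac{35735231}{8034} \approx 4448.0$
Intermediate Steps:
$h{\left(p,b \right)} = \frac{p}{4}$
$w = - \frac{1}{8034}$ ($w = \frac{1}{3 \left(-2687 + \frac{1}{4} \cdot 36\right)} = \frac{1}{3 \left(-2687 + 9\right)} = \frac{1}{3 \left(-2678\right)} = \frac{1}{3} \left(- \frac{1}{2678}\right) = - \frac{1}{8034} \approx -0.00012447$)
$w - -4448 = - \frac{1}{8034} - -4448 = - \frac{1}{8034} + 4448 = \frac{35735231}{8034}$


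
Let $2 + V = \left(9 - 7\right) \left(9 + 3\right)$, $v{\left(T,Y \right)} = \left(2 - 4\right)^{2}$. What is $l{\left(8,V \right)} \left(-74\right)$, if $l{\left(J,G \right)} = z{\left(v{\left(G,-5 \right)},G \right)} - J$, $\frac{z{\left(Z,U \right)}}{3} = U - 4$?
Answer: $-3404$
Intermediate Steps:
$v{\left(T,Y \right)} = 4$ ($v{\left(T,Y \right)} = \left(-2\right)^{2} = 4$)
$z{\left(Z,U \right)} = -12 + 3 U$ ($z{\left(Z,U \right)} = 3 \left(U - 4\right) = 3 \left(-4 + U\right) = -12 + 3 U$)
$V = 22$ ($V = -2 + \left(9 - 7\right) \left(9 + 3\right) = -2 + 2 \cdot 12 = -2 + 24 = 22$)
$l{\left(J,G \right)} = -12 - J + 3 G$ ($l{\left(J,G \right)} = \left(-12 + 3 G\right) - J = -12 - J + 3 G$)
$l{\left(8,V \right)} \left(-74\right) = \left(-12 - 8 + 3 \cdot 22\right) \left(-74\right) = \left(-12 - 8 + 66\right) \left(-74\right) = 46 \left(-74\right) = -3404$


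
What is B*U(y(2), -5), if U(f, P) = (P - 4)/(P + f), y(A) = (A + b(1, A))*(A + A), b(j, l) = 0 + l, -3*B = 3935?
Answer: 11805/11 ≈ 1073.2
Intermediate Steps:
B = -3935/3 (B = -⅓*3935 = -3935/3 ≈ -1311.7)
b(j, l) = l
y(A) = 4*A² (y(A) = (A + A)*(A + A) = (2*A)*(2*A) = 4*A²)
U(f, P) = (-4 + P)/(P + f)
B*U(y(2), -5) = -3935*(-4 - 5)/(3*(-5 + 4*2²)) = -3935*(-9)/(3*(-5 + 4*4)) = -3935*(-9)/(3*(-5 + 16)) = -3935*(-9)/(3*11) = -3935*(-9)/33 = -3935/3*(-9/11) = 11805/11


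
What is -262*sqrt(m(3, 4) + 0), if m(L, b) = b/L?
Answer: -524*sqrt(3)/3 ≈ -302.53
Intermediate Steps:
-262*sqrt(m(3, 4) + 0) = -262*sqrt(4/3 + 0) = -524*sqrt(3)/3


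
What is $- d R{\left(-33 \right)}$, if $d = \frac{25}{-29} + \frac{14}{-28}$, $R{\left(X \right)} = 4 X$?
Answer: $- \frac{5214}{29} \approx -179.79$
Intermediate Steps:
$d = - \frac{79}{58}$ ($d = 25 \left(- \frac{1}{29}\right) + 14 \left(- \frac{1}{28}\right) = - \frac{25}{29} - \frac{1}{2} = - \frac{79}{58} \approx -1.3621$)
$- d R{\left(-33 \right)} = - \frac{\left(-79\right) 4 \left(-33\right)}{58} = - \frac{\left(-79\right) \left(-132\right)}{58} = \left(-1\right) \frac{5214}{29} = - \frac{5214}{29}$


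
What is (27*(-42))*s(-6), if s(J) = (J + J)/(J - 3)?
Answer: -1512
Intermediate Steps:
s(J) = 2*J/(-3 + J) (s(J) = (2*J)/(-3 + J) = 2*J/(-3 + J))
(27*(-42))*s(-6) = (27*(-42))*(2*(-6)/(-3 - 6)) = -2268*(-6)/(-9) = -2268*(-6)*(-1)/9 = -1134*4/3 = -1512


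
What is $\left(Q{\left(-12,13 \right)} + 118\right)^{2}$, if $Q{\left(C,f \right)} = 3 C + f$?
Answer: $9025$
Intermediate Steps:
$Q{\left(C,f \right)} = f + 3 C$
$\left(Q{\left(-12,13 \right)} + 118\right)^{2} = \left(\left(13 + 3 \left(-12\right)\right) + 118\right)^{2} = \left(\left(13 - 36\right) + 118\right)^{2} = \left(-23 + 118\right)^{2} = 95^{2} = 9025$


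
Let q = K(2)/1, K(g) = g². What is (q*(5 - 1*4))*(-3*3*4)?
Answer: -144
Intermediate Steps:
q = 4 (q = 2²/1 = 4*1 = 4)
(q*(5 - 1*4))*(-3*3*4) = (4*(5 - 1*4))*(-3*3*4) = (4*(5 - 4))*(-9*4) = (4*1)*(-36) = 4*(-36) = -144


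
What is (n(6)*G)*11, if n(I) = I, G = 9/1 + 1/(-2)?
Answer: 561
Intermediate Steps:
G = 17/2 (G = 9*1 + 1*(-½) = 9 - ½ = 17/2 ≈ 8.5000)
(n(6)*G)*11 = (6*(17/2))*11 = 51*11 = 561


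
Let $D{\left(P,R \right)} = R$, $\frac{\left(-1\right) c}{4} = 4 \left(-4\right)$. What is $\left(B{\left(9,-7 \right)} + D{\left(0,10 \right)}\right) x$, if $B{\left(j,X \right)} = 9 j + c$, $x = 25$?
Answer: $3875$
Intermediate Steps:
$c = 64$ ($c = - 4 \cdot 4 \left(-4\right) = \left(-4\right) \left(-16\right) = 64$)
$B{\left(j,X \right)} = 64 + 9 j$ ($B{\left(j,X \right)} = 9 j + 64 = 64 + 9 j$)
$\left(B{\left(9,-7 \right)} + D{\left(0,10 \right)}\right) x = \left(\left(64 + 9 \cdot 9\right) + 10\right) 25 = \left(\left(64 + 81\right) + 10\right) 25 = \left(145 + 10\right) 25 = 155 \cdot 25 = 3875$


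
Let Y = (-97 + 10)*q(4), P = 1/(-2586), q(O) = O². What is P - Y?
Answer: 3599711/2586 ≈ 1392.0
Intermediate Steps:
P = -1/2586 ≈ -0.00038670
Y = -1392 (Y = (-97 + 10)*4² = -87*16 = -1392)
P - Y = -1/2586 - 1*(-1392) = -1/2586 + 1392 = 3599711/2586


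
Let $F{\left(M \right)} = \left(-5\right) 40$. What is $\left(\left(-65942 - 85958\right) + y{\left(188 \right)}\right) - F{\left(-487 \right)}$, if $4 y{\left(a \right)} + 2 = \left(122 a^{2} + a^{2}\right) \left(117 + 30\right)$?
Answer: $\frac{319224031}{2} \approx 1.5961 \cdot 10^{8}$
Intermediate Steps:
$F{\left(M \right)} = -200$
$y{\left(a \right)} = - \frac{1}{2} + \frac{18081 a^{2}}{4}$ ($y{\left(a \right)} = - \frac{1}{2} + \frac{\left(122 a^{2} + a^{2}\right) \left(117 + 30\right)}{4} = - \frac{1}{2} + \frac{123 a^{2} \cdot 147}{4} = - \frac{1}{2} + \frac{18081 a^{2}}{4}$)
$\left(\left(-65942 - 85958\right) + y{\left(188 \right)}\right) - F{\left(-487 \right)} = \left(\left(-65942 - 85958\right) - \left(\frac{1}{2} - \frac{18081 \cdot 188^{2}}{4}\right)\right) - -200 = \left(\left(-65942 - 85958\right) + \left(- \frac{1}{2} + \frac{18081}{4} \cdot 35344\right)\right) + 200 = \left(-151900 + \left(- \frac{1}{2} + 159763716\right)\right) + 200 = \left(-151900 + \frac{319527431}{2}\right) + 200 = \frac{319223631}{2} + 200 = \frac{319224031}{2}$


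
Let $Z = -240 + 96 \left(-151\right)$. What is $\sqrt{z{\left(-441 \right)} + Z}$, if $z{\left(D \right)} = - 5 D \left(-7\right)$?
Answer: $i \sqrt{30171} \approx 173.7 i$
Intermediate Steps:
$Z = -14736$ ($Z = -240 - 14496 = -14736$)
$z{\left(D \right)} = 35 D$
$\sqrt{z{\left(-441 \right)} + Z} = \sqrt{35 \left(-441\right) - 14736} = \sqrt{-15435 - 14736} = \sqrt{-30171} = i \sqrt{30171}$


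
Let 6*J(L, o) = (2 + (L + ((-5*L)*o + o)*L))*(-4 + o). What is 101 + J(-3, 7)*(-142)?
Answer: 24028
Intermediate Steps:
J(L, o) = (-4 + o)*(2 + L + L*(o - 5*L*o))/6 (J(L, o) = ((2 + (L + ((-5*L)*o + o)*L))*(-4 + o))/6 = ((2 + (L + (-5*L*o + o)*L))*(-4 + o))/6 = ((2 + (L + (o - 5*L*o)*L))*(-4 + o))/6 = ((2 + (L + L*(o - 5*L*o)))*(-4 + o))/6 = ((2 + L + L*(o - 5*L*o))*(-4 + o))/6 = ((-4 + o)*(2 + L + L*(o - 5*L*o)))/6 = (-4 + o)*(2 + L + L*(o - 5*L*o))/6)
101 + J(-3, 7)*(-142) = 101 + (-4/3 - ⅔*(-3) + (⅓)*7 - ⅚*(-3)²*7² - ½*(-3)*7 + (⅙)*(-3)*7² + (10/3)*7*(-3)²)*(-142) = 101 + (-4/3 + 2 + 7/3 - ⅚*9*49 + 21/2 + (⅙)*(-3)*49 + (10/3)*7*9)*(-142) = 101 + (-4/3 + 2 + 7/3 - 735/2 + 21/2 - 49/2 + 210)*(-142) = 101 - 337/2*(-142) = 101 + 23927 = 24028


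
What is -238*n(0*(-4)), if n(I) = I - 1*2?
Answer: 476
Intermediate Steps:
n(I) = -2 + I (n(I) = I - 2 = -2 + I)
-238*n(0*(-4)) = -238*(-2 + 0*(-4)) = -238*(-2 + 0) = -238*(-2) = 476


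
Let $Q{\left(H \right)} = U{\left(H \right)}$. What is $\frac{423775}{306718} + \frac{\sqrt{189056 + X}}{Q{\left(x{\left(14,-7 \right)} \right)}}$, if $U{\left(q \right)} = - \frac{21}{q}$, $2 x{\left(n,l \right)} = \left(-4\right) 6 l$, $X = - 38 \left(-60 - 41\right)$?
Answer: $\frac{423775}{306718} - 4 \sqrt{192894} \approx -1755.4$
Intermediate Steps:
$X = 3838$ ($X = \left(-38\right) \left(-101\right) = 3838$)
$x{\left(n,l \right)} = - 12 l$ ($x{\left(n,l \right)} = \frac{\left(-4\right) 6 l}{2} = \frac{\left(-24\right) l}{2} = - 12 l$)
$Q{\left(H \right)} = - \frac{21}{H}$
$\frac{423775}{306718} + \frac{\sqrt{189056 + X}}{Q{\left(x{\left(14,-7 \right)} \right)}} = \frac{423775}{306718} + \frac{\sqrt{189056 + 3838}}{\left(-21\right) \frac{1}{\left(-12\right) \left(-7\right)}} = 423775 \cdot \frac{1}{306718} + \frac{\sqrt{192894}}{\left(-21\right) \frac{1}{84}} = \frac{423775}{306718} + \frac{\sqrt{192894}}{\left(-21\right) \frac{1}{84}} = \frac{423775}{306718} + \frac{\sqrt{192894}}{- \frac{1}{4}} = \frac{423775}{306718} + \sqrt{192894} \left(-4\right) = \frac{423775}{306718} - 4 \sqrt{192894}$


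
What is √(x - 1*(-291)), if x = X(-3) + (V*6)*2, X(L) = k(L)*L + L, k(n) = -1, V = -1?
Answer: 3*√31 ≈ 16.703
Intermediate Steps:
X(L) = 0 (X(L) = -L + L = 0)
x = -12 (x = 0 - 1*6*2 = 0 - 6*2 = 0 - 12 = -12)
√(x - 1*(-291)) = √(-12 - 1*(-291)) = √(-12 + 291) = √279 = 3*√31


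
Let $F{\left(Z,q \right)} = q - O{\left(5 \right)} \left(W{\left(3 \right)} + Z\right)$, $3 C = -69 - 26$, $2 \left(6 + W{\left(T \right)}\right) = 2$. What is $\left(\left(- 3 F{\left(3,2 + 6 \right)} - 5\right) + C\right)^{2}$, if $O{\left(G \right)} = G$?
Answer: $\frac{73984}{9} \approx 8220.4$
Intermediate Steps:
$W{\left(T \right)} = -5$ ($W{\left(T \right)} = -6 + \frac{1}{2} \cdot 2 = -6 + 1 = -5$)
$C = - \frac{95}{3}$ ($C = \frac{-69 - 26}{3} = \frac{1}{3} \left(-95\right) = - \frac{95}{3} \approx -31.667$)
$F{\left(Z,q \right)} = 25 + q - 5 Z$ ($F{\left(Z,q \right)} = q - 5 \left(-5 + Z\right) = q - \left(-25 + 5 Z\right) = 25 + q - 5 Z$)
$\left(\left(- 3 F{\left(3,2 + 6 \right)} - 5\right) + C\right)^{2} = \left(\left(- 3 \left(25 + \left(2 + 6\right) - 15\right) - 5\right) - \frac{95}{3}\right)^{2} = \left(\left(- 3 \left(25 + 8 - 15\right) - 5\right) - \frac{95}{3}\right)^{2} = \left(\left(\left(-3\right) 18 - 5\right) - \frac{95}{3}\right)^{2} = \left(\left(-54 - 5\right) - \frac{95}{3}\right)^{2} = \left(-59 - \frac{95}{3}\right)^{2} = \left(- \frac{272}{3}\right)^{2} = \frac{73984}{9}$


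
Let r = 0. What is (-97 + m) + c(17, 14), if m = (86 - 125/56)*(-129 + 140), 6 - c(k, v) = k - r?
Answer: 45553/56 ≈ 813.45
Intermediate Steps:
c(k, v) = 6 - k (c(k, v) = 6 - (k - 1*0) = 6 - (k + 0) = 6 - k)
m = 51601/56 (m = (86 - 125*1/56)*11 = (86 - 125/56)*11 = (4691/56)*11 = 51601/56 ≈ 921.45)
(-97 + m) + c(17, 14) = (-97 + 51601/56) + (6 - 1*17) = 46169/56 + (6 - 17) = 46169/56 - 11 = 45553/56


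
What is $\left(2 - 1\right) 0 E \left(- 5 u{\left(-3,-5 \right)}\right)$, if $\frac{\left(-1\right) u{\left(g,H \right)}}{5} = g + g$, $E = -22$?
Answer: $0$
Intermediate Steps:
$u{\left(g,H \right)} = - 10 g$ ($u{\left(g,H \right)} = - 5 \left(g + g\right) = - 5 \cdot 2 g = - 10 g$)
$\left(2 - 1\right) 0 E \left(- 5 u{\left(-3,-5 \right)}\right) = \left(2 - 1\right) 0 \left(-22\right) \left(- 5 \left(\left(-10\right) \left(-3\right)\right)\right) = 1 \cdot 0 \left(-22\right) \left(\left(-5\right) 30\right) = 0 \left(-22\right) \left(-150\right) = 0 \left(-150\right) = 0$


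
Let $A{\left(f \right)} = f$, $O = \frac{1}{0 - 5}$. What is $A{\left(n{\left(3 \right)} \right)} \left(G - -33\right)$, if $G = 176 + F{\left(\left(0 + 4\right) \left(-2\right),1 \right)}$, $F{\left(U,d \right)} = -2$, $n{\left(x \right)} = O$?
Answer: $- \frac{207}{5} \approx -41.4$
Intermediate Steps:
$O = - \frac{1}{5}$ ($O = \frac{1}{-5} = - \frac{1}{5} \approx -0.2$)
$n{\left(x \right)} = - \frac{1}{5}$
$G = 174$ ($G = 176 - 2 = 174$)
$A{\left(n{\left(3 \right)} \right)} \left(G - -33\right) = - \frac{174 - -33}{5} = - \frac{174 + \left(-3 + 36\right)}{5} = - \frac{174 + 33}{5} = \left(- \frac{1}{5}\right) 207 = - \frac{207}{5}$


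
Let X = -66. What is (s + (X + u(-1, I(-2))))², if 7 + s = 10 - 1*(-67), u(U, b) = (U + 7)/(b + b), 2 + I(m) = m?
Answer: 169/16 ≈ 10.563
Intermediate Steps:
I(m) = -2 + m
u(U, b) = (7 + U)/(2*b) (u(U, b) = (7 + U)/((2*b)) = (7 + U)*(1/(2*b)) = (7 + U)/(2*b))
s = 70 (s = -7 + (10 - 1*(-67)) = -7 + (10 + 67) = -7 + 77 = 70)
(s + (X + u(-1, I(-2))))² = (70 + (-66 + (7 - 1)/(2*(-2 - 2))))² = (70 + (-66 + (½)*6/(-4)))² = (70 + (-66 + (½)*(-¼)*6))² = (70 + (-66 - ¾))² = (70 - 267/4)² = (13/4)² = 169/16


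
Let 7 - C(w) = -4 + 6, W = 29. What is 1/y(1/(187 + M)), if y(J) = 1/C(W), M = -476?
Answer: 5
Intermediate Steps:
C(w) = 5 (C(w) = 7 - (-4 + 6) = 7 - 1*2 = 7 - 2 = 5)
y(J) = 1/5
1/y(1/(187 + M)) = 1/(1/5) = 5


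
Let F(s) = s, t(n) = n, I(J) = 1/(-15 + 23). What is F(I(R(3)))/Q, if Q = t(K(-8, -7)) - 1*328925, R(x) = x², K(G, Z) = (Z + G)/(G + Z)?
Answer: -1/2631392 ≈ -3.8003e-7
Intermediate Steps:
K(G, Z) = 1 (K(G, Z) = (G + Z)/(G + Z) = 1)
I(J) = ⅛ (I(J) = 1/8 = ⅛)
Q = -328924 (Q = 1 - 1*328925 = 1 - 328925 = -328924)
F(I(R(3)))/Q = (⅛)/(-328924) = (⅛)*(-1/328924) = -1/2631392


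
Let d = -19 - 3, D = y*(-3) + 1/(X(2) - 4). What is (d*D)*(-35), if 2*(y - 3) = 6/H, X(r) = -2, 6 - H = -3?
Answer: -23485/3 ≈ -7828.3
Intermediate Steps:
H = 9 (H = 6 - 1*(-3) = 6 + 3 = 9)
y = 10/3 (y = 3 + (6/9)/2 = 3 + (6*(⅑))/2 = 3 + (½)*(⅔) = 3 + ⅓ = 10/3 ≈ 3.3333)
D = -61/6 (D = (10/3)*(-3) + 1/(-2 - 4) = -10 + 1/(-6) = -10 - ⅙ = -61/6 ≈ -10.167)
d = -22
(d*D)*(-35) = -22*(-61/6)*(-35) = (671/3)*(-35) = -23485/3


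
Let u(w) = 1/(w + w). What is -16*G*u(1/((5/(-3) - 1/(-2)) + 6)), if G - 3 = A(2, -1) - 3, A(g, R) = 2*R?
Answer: 232/3 ≈ 77.333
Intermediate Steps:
u(w) = 1/(2*w)
G = -2 (G = 3 + (2*(-1) - 3) = 3 + (-2 - 3) = 3 - 5 = -2)
-16*G*u(1/((5/(-3) - 1/(-2)) + 6)) = -(-32)*1/(2*(1/((5/(-3) - 1/(-2)) + 6))) = -(-32)*1/(2*(1/((5*(-⅓) - 1*(-½)) + 6))) = -(-32)*1/(2*(1/((-5/3 + ½) + 6))) = -(-32)*1/(2*(1/(-7/6 + 6))) = -(-32)*1/(2*(1/(29/6))) = -(-32)*1/(2*(6/29)) = -(-32)*(½)*(29/6) = -(-32)*29/12 = -16*(-29/6) = 232/3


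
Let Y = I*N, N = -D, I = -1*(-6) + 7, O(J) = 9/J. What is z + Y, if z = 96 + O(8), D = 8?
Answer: -55/8 ≈ -6.8750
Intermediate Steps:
I = 13 (I = 6 + 7 = 13)
N = -8 (N = -1*8 = -8)
Y = -104 (Y = 13*(-8) = -104)
z = 777/8 (z = 96 + 9/8 = 777/8 ≈ 97.125)
z + Y = 777/8 - 104 = -55/8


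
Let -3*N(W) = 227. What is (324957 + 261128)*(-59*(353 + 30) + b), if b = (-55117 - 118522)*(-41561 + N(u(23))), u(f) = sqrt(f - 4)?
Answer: 12711702883888415/3 ≈ 4.2372e+15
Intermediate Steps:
u(f) = sqrt(-4 + f)
N(W) = -227/3 (N(W) = -1/3*227 = -227/3)
b = 21689247490/3 (b = (-55117 - 118522)*(-41561 - 227/3) = -173639*(-124910/3) = 21689247490/3 ≈ 7.2298e+9)
(324957 + 261128)*(-59*(353 + 30) + b) = (324957 + 261128)*(-59*(353 + 30) + 21689247490/3) = 586085*(-59*383 + 21689247490/3) = 586085*(-22597 + 21689247490/3) = 586085*(21689179699/3) = 12711702883888415/3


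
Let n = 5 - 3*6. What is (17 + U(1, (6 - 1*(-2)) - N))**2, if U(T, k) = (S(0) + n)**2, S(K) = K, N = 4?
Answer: 34596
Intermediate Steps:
n = -13 (n = 5 - 18 = -13)
U(T, k) = 169 (U(T, k) = (0 - 13)**2 = (-13)**2 = 169)
(17 + U(1, (6 - 1*(-2)) - N))**2 = (17 + 169)**2 = 186**2 = 34596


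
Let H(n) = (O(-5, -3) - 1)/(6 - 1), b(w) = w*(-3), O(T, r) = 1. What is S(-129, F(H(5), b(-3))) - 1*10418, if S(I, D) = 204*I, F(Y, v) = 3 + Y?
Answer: -36734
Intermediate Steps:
b(w) = -3*w
H(n) = 0 (H(n) = (1 - 1)/(6 - 1) = 0/5 = 0*(1/5) = 0)
S(-129, F(H(5), b(-3))) - 1*10418 = 204*(-129) - 1*10418 = -26316 - 10418 = -36734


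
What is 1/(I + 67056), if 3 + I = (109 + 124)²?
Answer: 1/121342 ≈ 8.2412e-6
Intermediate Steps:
I = 54286 (I = -3 + (109 + 124)² = -3 + 233² = -3 + 54289 = 54286)
1/(I + 67056) = 1/(54286 + 67056) = 1/121342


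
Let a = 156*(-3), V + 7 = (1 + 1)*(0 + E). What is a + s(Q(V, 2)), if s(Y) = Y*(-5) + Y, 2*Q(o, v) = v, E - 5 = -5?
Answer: -472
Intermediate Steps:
E = 0 (E = 5 - 5 = 0)
V = -7 (V = -7 + (1 + 1)*(0 + 0) = -7 + 2*0 = -7 + 0 = -7)
Q(o, v) = v/2
s(Y) = -4*Y (s(Y) = -5*Y + Y = -4*Y)
a = -468
a + s(Q(V, 2)) = -468 - 2*2 = -468 - 4*1 = -468 - 4 = -472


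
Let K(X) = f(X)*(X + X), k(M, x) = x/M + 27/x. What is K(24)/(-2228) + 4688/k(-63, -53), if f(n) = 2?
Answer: 2179705908/154289 ≈ 14127.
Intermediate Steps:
k(M, x) = 27/x + x/M
K(X) = 4*X (K(X) = 2*(X + X) = 2*(2*X) = 4*X)
K(24)/(-2228) + 4688/k(-63, -53) = (4*24)/(-2228) + 4688/(27/(-53) - 53/(-63)) = 96*(-1/2228) + 4688/(27*(-1/53) - 53*(-1/63)) = -24/557 + 4688/(-27/53 + 53/63) = -24/557 + 4688/(1108/3339) = -24/557 + 4688*(3339/1108) = -24/557 + 3913308/277 = 2179705908/154289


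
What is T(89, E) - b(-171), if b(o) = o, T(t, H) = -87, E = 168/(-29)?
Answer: 84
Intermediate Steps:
E = -168/29 (E = 168*(-1/29) = -168/29 ≈ -5.7931)
T(89, E) - b(-171) = -87 - 1*(-171) = -87 + 171 = 84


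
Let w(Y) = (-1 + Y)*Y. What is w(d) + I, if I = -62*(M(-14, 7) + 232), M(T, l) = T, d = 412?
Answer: 155816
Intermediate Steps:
w(Y) = Y*(-1 + Y)
I = -13516 (I = -62*(-14 + 232) = -62*218 = -13516)
w(d) + I = 412*(-1 + 412) - 13516 = 412*411 - 13516 = 169332 - 13516 = 155816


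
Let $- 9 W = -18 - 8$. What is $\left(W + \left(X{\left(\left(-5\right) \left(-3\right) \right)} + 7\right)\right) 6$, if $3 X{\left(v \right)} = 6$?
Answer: $\frac{214}{3} \approx 71.333$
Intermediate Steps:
$X{\left(v \right)} = 2$ ($X{\left(v \right)} = \frac{1}{3} \cdot 6 = 2$)
$W = \frac{26}{9}$ ($W = - \frac{-18 - 8}{9} = \left(- \frac{1}{9}\right) \left(-26\right) = \frac{26}{9} \approx 2.8889$)
$\left(W + \left(X{\left(\left(-5\right) \left(-3\right) \right)} + 7\right)\right) 6 = \left(\frac{26}{9} + \left(2 + 7\right)\right) 6 = \left(\frac{26}{9} + 9\right) 6 = \frac{107}{9} \cdot 6 = \frac{214}{3}$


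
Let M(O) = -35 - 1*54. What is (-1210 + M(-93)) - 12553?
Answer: -13852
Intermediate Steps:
M(O) = -89 (M(O) = -35 - 54 = -89)
(-1210 + M(-93)) - 12553 = (-1210 - 89) - 12553 = -1299 - 12553 = -13852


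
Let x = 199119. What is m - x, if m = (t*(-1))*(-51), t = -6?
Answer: -199425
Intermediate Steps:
m = -306 (m = -6*(-1)*(-51) = 6*(-51) = -306)
m - x = -306 - 1*199119 = -306 - 199119 = -199425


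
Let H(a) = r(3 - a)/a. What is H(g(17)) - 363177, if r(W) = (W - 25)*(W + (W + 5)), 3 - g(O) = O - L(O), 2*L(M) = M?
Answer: -363111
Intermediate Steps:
L(M) = M/2
g(O) = 3 - O/2 (g(O) = 3 - (O - O/2) = 3 - O/2)
r(W) = (-25 + W)*(5 + 2*W) (r(W) = (-25 + W)*(W + (5 + W)) = (-25 + W)*(5 + 2*W))
H(a) = (-260 + 2*(3 - a)² + 45*a)/a (H(a) = (-125 - 45*(3 - a) + 2*(3 - a)²)/a = (-125 + (-135 + 45*a) + 2*(3 - a)²)/a = (-260 + 2*(3 - a)² + 45*a)/a)
H(g(17)) - 363177 = (33 - 242/(3 - ½*17) + 2*(3 - ½*17)) - 363177 = (33 - 242/(3 - 17/2) + 2*(3 - 17/2)) - 363177 = (33 - 242/(-11/2) + 2*(-11/2)) - 363177 = (33 - 242*(-2/11) - 11) - 363177 = (33 + 44 - 11) - 363177 = 66 - 363177 = -363111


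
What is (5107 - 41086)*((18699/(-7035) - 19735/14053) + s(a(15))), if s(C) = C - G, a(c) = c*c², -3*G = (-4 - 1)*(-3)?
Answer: -59742115845912/491855 ≈ -1.2146e+8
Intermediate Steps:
G = -5 (G = -(-4 - 1)*(-3)/3 = -(-5)*(-3)/3 = -⅓*15 = -5)
a(c) = c³
s(C) = 5 + C (s(C) = C - 1*(-5) = C + 5 = 5 + C)
(5107 - 41086)*((18699/(-7035) - 19735/14053) + s(a(15))) = (5107 - 41086)*((18699/(-7035) - 19735/14053) + (5 + 15³)) = -35979*((18699*(-1/7035) - 19735*1/14053) + (5 + 3375)) = -35979*((-6233/2345 - 19735/14053) + 3380) = -35979*(-133870924/32954285 + 3380) = -35979*111251612376/32954285 = -59742115845912/491855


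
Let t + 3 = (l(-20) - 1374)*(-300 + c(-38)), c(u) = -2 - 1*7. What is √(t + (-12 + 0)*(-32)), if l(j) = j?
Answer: 3*√47903 ≈ 656.60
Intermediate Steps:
c(u) = -9 (c(u) = -2 - 7 = -9)
t = 430743 (t = -3 + (-20 - 1374)*(-300 - 9) = -3 - 1394*(-309) = -3 + 430746 = 430743)
√(t + (-12 + 0)*(-32)) = √(430743 + (-12 + 0)*(-32)) = √(430743 - 12*(-32)) = √(430743 + 384) = √431127 = 3*√47903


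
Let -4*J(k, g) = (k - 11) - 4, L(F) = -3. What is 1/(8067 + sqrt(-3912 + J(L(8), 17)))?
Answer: 5378/43386931 - I*sqrt(15630)/130160793 ≈ 0.00012395 - 9.605e-7*I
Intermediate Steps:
J(k, g) = 15/4 - k/4 (J(k, g) = -((k - 11) - 4)/4 = -((-11 + k) - 4)/4 = -(-15 + k)/4 = 15/4 - k/4)
1/(8067 + sqrt(-3912 + J(L(8), 17))) = 1/(8067 + sqrt(-3912 + (15/4 - 1/4*(-3)))) = 1/(8067 + sqrt(-3912 + (15/4 + 3/4))) = 1/(8067 + sqrt(-3912 + 9/2)) = 1/(8067 + sqrt(-7815/2)) = 1/(8067 + I*sqrt(15630)/2)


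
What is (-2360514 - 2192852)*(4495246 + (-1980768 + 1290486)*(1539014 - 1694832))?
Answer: -489773051018133452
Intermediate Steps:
(-2360514 - 2192852)*(4495246 + (-1980768 + 1290486)*(1539014 - 1694832)) = -4553366*(4495246 - 690282*(-155818)) = -4553366*(4495246 + 107558360676) = -4553366*107562855922 = -489773051018133452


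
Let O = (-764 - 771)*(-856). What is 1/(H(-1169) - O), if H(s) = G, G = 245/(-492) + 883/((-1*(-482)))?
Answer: -118572/155798706947 ≈ -7.6106e-7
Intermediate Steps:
G = 158173/118572 (G = 245*(-1/492) + 883/482 = -245/492 + 883*(1/482) = -245/492 + 883/482 = 158173/118572 ≈ 1.3340)
H(s) = 158173/118572
O = 1313960 (O = -1535*(-856) = 1313960)
1/(H(-1169) - O) = 1/(158173/118572 - 1*1313960) = 1/(158173/118572 - 1313960) = 1/(-155798706947/118572) = -118572/155798706947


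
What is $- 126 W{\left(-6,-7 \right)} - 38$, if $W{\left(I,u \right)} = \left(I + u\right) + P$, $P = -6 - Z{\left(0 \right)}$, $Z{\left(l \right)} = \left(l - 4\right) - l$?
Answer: $1852$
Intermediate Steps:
$Z{\left(l \right)} = -4$ ($Z{\left(l \right)} = \left(l - 4\right) - l = \left(-4 + l\right) - l = -4$)
$P = -2$ ($P = -6 - -4 = -6 + 4 = -2$)
$W{\left(I,u \right)} = -2 + I + u$ ($W{\left(I,u \right)} = \left(I + u\right) - 2 = -2 + I + u$)
$- 126 W{\left(-6,-7 \right)} - 38 = - 126 \left(-2 - 6 - 7\right) - 38 = \left(-126\right) \left(-15\right) - 38 = 1890 - 38 = 1852$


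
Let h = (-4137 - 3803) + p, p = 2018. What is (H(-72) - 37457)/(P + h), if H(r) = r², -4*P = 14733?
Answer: 129092/38421 ≈ 3.3599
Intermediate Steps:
P = -14733/4 (P = -¼*14733 = -14733/4 ≈ -3683.3)
h = -5922 (h = (-4137 - 3803) + 2018 = -7940 + 2018 = -5922)
(H(-72) - 37457)/(P + h) = ((-72)² - 37457)/(-14733/4 - 5922) = (5184 - 37457)/(-38421/4) = -32273*(-4/38421) = 129092/38421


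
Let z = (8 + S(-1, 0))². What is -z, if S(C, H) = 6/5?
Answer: -2116/25 ≈ -84.640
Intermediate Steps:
S(C, H) = 6/5 (S(C, H) = 6*(⅕) = 6/5)
z = 2116/25 (z = (8 + 6/5)² = (46/5)² = 2116/25 ≈ 84.640)
-z = -1*2116/25 = -2116/25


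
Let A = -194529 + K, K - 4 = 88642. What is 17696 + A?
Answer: -88187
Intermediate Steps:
K = 88646 (K = 4 + 88642 = 88646)
A = -105883 (A = -194529 + 88646 = -105883)
17696 + A = 17696 - 105883 = -88187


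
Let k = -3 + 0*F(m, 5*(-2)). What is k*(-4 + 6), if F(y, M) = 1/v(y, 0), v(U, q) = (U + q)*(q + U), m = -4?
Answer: -6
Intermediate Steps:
v(U, q) = (U + q)² (v(U, q) = (U + q)*(U + q) = (U + q)²)
F(y, M) = y⁻² (F(y, M) = 1/((y + 0)²) = 1/(y²) = y⁻²)
k = -3 (k = -3 + 0/(-4)² = -3 + 0*(1/16) = -3 + 0 = -3)
k*(-4 + 6) = -3*(-4 + 6) = -3*2 = -6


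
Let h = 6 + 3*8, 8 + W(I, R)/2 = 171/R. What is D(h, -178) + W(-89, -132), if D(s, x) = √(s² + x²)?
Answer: -409/22 + 2*√8146 ≈ 161.92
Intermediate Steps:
W(I, R) = -16 + 342/R (W(I, R) = -16 + 2*(171/R) = -16 + 342/R)
h = 30 (h = 6 + 24 = 30)
D(h, -178) + W(-89, -132) = √(30² + (-178)²) + (-16 + 342/(-132)) = √(900 + 31684) + (-16 + 342*(-1/132)) = √32584 + (-16 - 57/22) = 2*√8146 - 409/22 = -409/22 + 2*√8146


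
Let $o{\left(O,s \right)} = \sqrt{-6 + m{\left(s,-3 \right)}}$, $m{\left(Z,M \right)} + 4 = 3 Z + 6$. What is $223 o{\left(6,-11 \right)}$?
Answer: $223 i \sqrt{37} \approx 1356.5 i$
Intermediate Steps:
$m{\left(Z,M \right)} = 2 + 3 Z$ ($m{\left(Z,M \right)} = -4 + \left(3 Z + 6\right) = -4 + \left(6 + 3 Z\right) = 2 + 3 Z$)
$o{\left(O,s \right)} = \sqrt{-4 + 3 s}$ ($o{\left(O,s \right)} = \sqrt{-6 + \left(2 + 3 s\right)} = \sqrt{-4 + 3 s}$)
$223 o{\left(6,-11 \right)} = 223 \sqrt{-4 + 3 \left(-11\right)} = 223 \sqrt{-4 - 33} = 223 \sqrt{-37} = 223 i \sqrt{37}$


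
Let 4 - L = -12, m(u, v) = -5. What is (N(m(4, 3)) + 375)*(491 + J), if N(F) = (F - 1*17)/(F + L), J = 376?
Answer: 323391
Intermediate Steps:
L = 16 (L = 4 - 1*(-12) = 4 + 12 = 16)
N(F) = (-17 + F)/(16 + F) (N(F) = (F - 1*17)/(F + 16) = (F - 17)/(16 + F) = (-17 + F)/(16 + F))
(N(m(4, 3)) + 375)*(491 + J) = ((-17 - 5)/(16 - 5) + 375)*(491 + 376) = (-22/11 + 375)*867 = ((1/11)*(-22) + 375)*867 = (-2 + 375)*867 = 373*867 = 323391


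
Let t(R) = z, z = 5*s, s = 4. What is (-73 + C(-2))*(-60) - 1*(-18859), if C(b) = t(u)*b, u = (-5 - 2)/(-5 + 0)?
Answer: 25639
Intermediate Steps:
u = 7/5 (u = -7/(-5) = -7*(-⅕) = 7/5 ≈ 1.4000)
z = 20 (z = 5*4 = 20)
t(R) = 20
C(b) = 20*b
(-73 + C(-2))*(-60) - 1*(-18859) = (-73 + 20*(-2))*(-60) - 1*(-18859) = (-73 - 40)*(-60) + 18859 = -113*(-60) + 18859 = 6780 + 18859 = 25639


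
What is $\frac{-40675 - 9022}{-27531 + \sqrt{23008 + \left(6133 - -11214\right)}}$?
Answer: $\frac{195458301}{108273658} + \frac{49697 \sqrt{40355}}{757915606} \approx 1.8184$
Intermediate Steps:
$\frac{-40675 - 9022}{-27531 + \sqrt{23008 + \left(6133 - -11214\right)}} = - \frac{49697}{-27531 + \sqrt{23008 + \left(6133 + 11214\right)}} = - \frac{49697}{-27531 + \sqrt{23008 + 17347}} = - \frac{49697}{-27531 + \sqrt{40355}}$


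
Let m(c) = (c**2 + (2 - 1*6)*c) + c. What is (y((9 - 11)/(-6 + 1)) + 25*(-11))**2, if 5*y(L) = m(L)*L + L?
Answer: 29541703129/390625 ≈ 75627.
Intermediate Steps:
m(c) = c**2 - 3*c (m(c) = (c**2 + (2 - 6)*c) + c = (c**2 - 4*c) + c = c**2 - 3*c)
y(L) = L/5 + L**2*(-3 + L)/5 (y(L) = ((L*(-3 + L))*L + L)/5 = (L**2*(-3 + L) + L)/5 = (L + L**2*(-3 + L))/5 = L/5 + L**2*(-3 + L)/5)
(y((9 - 11)/(-6 + 1)) + 25*(-11))**2 = (((9 - 11)/(-6 + 1))*(1 + ((9 - 11)/(-6 + 1))*(-3 + (9 - 11)/(-6 + 1)))/5 + 25*(-11))**2 = ((-2/(-5))*(1 + (-2/(-5))*(-3 - 2/(-5)))/5 - 275)**2 = ((-2*(-1/5))*(1 + (-2*(-1/5))*(-3 - 2*(-1/5)))/5 - 275)**2 = ((1/5)*(2/5)*(1 + 2*(-3 + 2/5)/5) - 275)**2 = ((1/5)*(2/5)*(1 + (2/5)*(-13/5)) - 275)**2 = ((1/5)*(2/5)*(1 - 26/25) - 275)**2 = ((1/5)*(2/5)*(-1/25) - 275)**2 = (-2/625 - 275)**2 = (-171877/625)**2 = 29541703129/390625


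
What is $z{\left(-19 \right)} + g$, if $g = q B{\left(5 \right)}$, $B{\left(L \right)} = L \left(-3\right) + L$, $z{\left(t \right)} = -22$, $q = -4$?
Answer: $18$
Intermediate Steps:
$B{\left(L \right)} = - 2 L$ ($B{\left(L \right)} = - 3 L + L = - 2 L$)
$g = 40$ ($g = - 4 \left(\left(-2\right) 5\right) = \left(-4\right) \left(-10\right) = 40$)
$z{\left(-19 \right)} + g = -22 + 40 = 18$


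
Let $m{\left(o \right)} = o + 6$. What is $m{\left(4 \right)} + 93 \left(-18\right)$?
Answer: $-1664$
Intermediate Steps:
$m{\left(o \right)} = 6 + o$
$m{\left(4 \right)} + 93 \left(-18\right) = \left(6 + 4\right) + 93 \left(-18\right) = 10 - 1674 = -1664$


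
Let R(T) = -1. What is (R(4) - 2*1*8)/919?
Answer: -17/919 ≈ -0.018498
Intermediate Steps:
(R(4) - 2*1*8)/919 = (-1 - 2*1*8)/919 = (-1 - 2*8)*(1/919) = (-1 - 16)*(1/919) = -17*1/919 = -17/919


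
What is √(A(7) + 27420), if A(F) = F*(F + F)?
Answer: √27518 ≈ 165.89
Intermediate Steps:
A(F) = 2*F² (A(F) = F*(2*F) = 2*F²)
√(A(7) + 27420) = √(2*7² + 27420) = √(2*49 + 27420) = √(98 + 27420) = √27518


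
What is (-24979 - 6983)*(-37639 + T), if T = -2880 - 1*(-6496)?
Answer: 1087443126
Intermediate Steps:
T = 3616 (T = -2880 + 6496 = 3616)
(-24979 - 6983)*(-37639 + T) = (-24979 - 6983)*(-37639 + 3616) = -31962*(-34023) = 1087443126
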